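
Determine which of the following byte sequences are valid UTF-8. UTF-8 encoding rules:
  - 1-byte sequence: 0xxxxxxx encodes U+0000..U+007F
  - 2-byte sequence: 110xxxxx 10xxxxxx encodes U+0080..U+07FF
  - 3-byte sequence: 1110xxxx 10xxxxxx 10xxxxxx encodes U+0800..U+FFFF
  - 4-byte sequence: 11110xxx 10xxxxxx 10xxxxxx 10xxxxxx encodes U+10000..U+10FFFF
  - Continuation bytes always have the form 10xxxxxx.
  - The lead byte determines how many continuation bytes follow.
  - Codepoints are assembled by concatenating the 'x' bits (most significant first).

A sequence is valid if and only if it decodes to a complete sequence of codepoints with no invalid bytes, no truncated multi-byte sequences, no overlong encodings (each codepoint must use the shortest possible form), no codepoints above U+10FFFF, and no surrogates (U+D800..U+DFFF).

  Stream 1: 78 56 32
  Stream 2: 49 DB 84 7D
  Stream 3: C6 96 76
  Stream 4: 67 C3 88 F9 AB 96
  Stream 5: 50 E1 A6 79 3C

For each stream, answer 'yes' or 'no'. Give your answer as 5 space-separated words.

Stream 1: decodes cleanly. VALID
Stream 2: decodes cleanly. VALID
Stream 3: decodes cleanly. VALID
Stream 4: error at byte offset 3. INVALID
Stream 5: error at byte offset 3. INVALID

Answer: yes yes yes no no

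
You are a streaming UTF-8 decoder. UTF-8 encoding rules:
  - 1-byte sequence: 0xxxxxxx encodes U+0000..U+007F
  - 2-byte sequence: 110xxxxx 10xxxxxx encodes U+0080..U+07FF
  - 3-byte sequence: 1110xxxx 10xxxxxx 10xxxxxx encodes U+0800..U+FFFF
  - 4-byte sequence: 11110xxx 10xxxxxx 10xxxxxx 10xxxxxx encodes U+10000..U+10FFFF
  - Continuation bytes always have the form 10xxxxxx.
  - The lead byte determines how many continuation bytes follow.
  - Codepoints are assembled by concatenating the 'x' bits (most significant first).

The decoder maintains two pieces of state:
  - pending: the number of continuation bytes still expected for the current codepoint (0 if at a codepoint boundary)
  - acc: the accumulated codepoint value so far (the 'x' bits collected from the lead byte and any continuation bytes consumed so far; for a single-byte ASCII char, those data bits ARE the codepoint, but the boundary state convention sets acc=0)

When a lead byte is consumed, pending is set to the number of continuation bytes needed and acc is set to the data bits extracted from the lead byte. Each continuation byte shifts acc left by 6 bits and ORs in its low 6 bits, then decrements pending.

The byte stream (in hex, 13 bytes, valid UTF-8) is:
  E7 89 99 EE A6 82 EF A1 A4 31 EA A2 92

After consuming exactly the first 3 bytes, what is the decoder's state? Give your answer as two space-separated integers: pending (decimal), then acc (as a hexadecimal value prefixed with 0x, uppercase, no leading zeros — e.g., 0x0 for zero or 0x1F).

Answer: 0 0x7259

Derivation:
Byte[0]=E7: 3-byte lead. pending=2, acc=0x7
Byte[1]=89: continuation. acc=(acc<<6)|0x09=0x1C9, pending=1
Byte[2]=99: continuation. acc=(acc<<6)|0x19=0x7259, pending=0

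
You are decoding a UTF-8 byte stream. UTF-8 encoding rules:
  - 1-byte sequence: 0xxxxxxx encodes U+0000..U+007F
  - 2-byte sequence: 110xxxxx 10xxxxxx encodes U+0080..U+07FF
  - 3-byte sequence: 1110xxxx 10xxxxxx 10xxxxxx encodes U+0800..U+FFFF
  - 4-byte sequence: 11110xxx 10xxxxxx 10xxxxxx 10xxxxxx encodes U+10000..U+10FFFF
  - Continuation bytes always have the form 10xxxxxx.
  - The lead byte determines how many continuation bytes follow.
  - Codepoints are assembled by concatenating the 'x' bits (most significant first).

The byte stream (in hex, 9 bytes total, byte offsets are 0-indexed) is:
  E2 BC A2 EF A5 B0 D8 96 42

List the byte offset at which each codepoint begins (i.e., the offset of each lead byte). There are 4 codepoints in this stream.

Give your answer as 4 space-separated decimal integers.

Byte[0]=E2: 3-byte lead, need 2 cont bytes. acc=0x2
Byte[1]=BC: continuation. acc=(acc<<6)|0x3C=0xBC
Byte[2]=A2: continuation. acc=(acc<<6)|0x22=0x2F22
Completed: cp=U+2F22 (starts at byte 0)
Byte[3]=EF: 3-byte lead, need 2 cont bytes. acc=0xF
Byte[4]=A5: continuation. acc=(acc<<6)|0x25=0x3E5
Byte[5]=B0: continuation. acc=(acc<<6)|0x30=0xF970
Completed: cp=U+F970 (starts at byte 3)
Byte[6]=D8: 2-byte lead, need 1 cont bytes. acc=0x18
Byte[7]=96: continuation. acc=(acc<<6)|0x16=0x616
Completed: cp=U+0616 (starts at byte 6)
Byte[8]=42: 1-byte ASCII. cp=U+0042

Answer: 0 3 6 8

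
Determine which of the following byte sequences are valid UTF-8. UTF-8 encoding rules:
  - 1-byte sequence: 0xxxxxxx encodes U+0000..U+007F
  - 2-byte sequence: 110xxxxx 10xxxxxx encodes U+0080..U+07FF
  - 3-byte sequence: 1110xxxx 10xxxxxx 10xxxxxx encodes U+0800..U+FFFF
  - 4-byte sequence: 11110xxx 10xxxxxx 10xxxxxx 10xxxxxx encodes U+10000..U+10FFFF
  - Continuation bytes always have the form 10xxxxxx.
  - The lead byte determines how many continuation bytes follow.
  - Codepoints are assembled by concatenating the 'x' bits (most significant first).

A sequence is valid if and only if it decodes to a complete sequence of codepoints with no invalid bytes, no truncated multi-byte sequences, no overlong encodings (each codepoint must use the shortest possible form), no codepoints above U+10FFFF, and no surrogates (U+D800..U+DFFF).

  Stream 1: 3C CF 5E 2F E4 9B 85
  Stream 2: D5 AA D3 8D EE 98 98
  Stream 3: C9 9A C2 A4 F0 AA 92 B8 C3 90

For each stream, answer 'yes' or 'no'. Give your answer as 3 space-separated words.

Stream 1: error at byte offset 2. INVALID
Stream 2: decodes cleanly. VALID
Stream 3: decodes cleanly. VALID

Answer: no yes yes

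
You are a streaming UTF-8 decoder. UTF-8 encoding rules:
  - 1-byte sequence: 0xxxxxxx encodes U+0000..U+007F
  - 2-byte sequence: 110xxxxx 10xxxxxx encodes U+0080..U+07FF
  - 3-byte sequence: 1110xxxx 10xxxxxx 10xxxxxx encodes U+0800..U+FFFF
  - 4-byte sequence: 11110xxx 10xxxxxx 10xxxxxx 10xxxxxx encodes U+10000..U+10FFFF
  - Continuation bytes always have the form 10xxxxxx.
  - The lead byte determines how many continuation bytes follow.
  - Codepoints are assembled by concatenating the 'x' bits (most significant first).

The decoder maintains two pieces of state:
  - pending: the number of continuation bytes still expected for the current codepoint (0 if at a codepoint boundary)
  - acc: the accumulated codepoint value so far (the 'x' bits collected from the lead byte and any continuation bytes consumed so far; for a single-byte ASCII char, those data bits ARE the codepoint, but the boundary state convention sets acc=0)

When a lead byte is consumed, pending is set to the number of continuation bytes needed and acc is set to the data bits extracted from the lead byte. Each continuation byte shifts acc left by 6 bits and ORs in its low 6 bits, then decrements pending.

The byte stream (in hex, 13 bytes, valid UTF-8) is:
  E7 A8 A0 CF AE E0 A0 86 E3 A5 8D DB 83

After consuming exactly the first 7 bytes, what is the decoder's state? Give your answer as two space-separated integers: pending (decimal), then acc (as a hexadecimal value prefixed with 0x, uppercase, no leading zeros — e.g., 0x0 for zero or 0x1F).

Answer: 1 0x20

Derivation:
Byte[0]=E7: 3-byte lead. pending=2, acc=0x7
Byte[1]=A8: continuation. acc=(acc<<6)|0x28=0x1E8, pending=1
Byte[2]=A0: continuation. acc=(acc<<6)|0x20=0x7A20, pending=0
Byte[3]=CF: 2-byte lead. pending=1, acc=0xF
Byte[4]=AE: continuation. acc=(acc<<6)|0x2E=0x3EE, pending=0
Byte[5]=E0: 3-byte lead. pending=2, acc=0x0
Byte[6]=A0: continuation. acc=(acc<<6)|0x20=0x20, pending=1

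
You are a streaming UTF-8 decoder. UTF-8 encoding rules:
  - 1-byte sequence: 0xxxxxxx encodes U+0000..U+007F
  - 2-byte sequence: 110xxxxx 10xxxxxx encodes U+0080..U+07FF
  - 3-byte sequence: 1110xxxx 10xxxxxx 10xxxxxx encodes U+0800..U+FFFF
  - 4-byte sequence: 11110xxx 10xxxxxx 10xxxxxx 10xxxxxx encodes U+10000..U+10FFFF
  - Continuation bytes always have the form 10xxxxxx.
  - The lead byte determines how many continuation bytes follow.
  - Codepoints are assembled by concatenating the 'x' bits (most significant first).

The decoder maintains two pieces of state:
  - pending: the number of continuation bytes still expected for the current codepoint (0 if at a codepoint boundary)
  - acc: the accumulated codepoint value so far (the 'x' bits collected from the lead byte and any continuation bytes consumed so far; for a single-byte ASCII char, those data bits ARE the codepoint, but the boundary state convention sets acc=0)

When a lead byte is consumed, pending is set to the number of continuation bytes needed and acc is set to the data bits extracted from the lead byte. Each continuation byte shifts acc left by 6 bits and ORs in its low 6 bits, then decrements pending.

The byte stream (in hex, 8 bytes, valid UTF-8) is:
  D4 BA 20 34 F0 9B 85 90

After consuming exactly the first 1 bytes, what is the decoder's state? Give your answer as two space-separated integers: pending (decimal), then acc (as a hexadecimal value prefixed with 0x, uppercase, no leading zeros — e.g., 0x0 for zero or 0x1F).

Answer: 1 0x14

Derivation:
Byte[0]=D4: 2-byte lead. pending=1, acc=0x14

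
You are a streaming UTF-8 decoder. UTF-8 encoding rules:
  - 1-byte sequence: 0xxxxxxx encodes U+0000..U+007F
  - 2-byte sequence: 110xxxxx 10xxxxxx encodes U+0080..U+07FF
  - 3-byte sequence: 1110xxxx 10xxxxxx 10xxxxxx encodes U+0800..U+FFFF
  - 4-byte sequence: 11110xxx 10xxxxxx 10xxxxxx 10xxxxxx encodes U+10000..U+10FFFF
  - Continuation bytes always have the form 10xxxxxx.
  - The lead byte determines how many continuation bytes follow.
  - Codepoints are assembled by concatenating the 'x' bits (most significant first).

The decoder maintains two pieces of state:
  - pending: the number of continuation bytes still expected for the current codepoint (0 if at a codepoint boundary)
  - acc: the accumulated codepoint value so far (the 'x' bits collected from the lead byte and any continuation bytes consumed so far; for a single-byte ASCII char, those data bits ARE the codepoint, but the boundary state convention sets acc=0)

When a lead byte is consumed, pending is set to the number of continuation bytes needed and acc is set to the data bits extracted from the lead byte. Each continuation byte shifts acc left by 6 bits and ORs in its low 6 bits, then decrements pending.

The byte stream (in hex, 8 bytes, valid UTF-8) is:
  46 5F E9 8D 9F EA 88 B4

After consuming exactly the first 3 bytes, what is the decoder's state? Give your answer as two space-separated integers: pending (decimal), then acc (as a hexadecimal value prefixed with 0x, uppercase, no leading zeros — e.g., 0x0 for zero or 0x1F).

Answer: 2 0x9

Derivation:
Byte[0]=46: 1-byte. pending=0, acc=0x0
Byte[1]=5F: 1-byte. pending=0, acc=0x0
Byte[2]=E9: 3-byte lead. pending=2, acc=0x9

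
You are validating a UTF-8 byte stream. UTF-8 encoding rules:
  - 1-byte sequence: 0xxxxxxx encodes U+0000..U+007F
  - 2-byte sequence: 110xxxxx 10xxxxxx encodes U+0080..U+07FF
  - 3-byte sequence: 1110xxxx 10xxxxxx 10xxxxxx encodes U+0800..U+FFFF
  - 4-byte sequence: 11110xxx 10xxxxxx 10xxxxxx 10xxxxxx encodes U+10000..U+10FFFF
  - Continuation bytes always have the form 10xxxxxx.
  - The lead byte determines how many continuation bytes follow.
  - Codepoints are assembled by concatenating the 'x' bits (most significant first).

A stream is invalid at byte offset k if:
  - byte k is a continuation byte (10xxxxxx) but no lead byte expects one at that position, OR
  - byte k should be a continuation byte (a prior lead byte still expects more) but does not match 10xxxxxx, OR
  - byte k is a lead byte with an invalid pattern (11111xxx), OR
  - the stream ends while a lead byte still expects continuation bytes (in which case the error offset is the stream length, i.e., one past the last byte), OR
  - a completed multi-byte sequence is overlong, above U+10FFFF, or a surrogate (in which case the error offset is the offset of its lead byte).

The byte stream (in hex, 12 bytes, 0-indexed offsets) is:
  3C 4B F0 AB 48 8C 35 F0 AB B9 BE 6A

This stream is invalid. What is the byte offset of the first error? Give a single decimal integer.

Byte[0]=3C: 1-byte ASCII. cp=U+003C
Byte[1]=4B: 1-byte ASCII. cp=U+004B
Byte[2]=F0: 4-byte lead, need 3 cont bytes. acc=0x0
Byte[3]=AB: continuation. acc=(acc<<6)|0x2B=0x2B
Byte[4]=48: expected 10xxxxxx continuation. INVALID

Answer: 4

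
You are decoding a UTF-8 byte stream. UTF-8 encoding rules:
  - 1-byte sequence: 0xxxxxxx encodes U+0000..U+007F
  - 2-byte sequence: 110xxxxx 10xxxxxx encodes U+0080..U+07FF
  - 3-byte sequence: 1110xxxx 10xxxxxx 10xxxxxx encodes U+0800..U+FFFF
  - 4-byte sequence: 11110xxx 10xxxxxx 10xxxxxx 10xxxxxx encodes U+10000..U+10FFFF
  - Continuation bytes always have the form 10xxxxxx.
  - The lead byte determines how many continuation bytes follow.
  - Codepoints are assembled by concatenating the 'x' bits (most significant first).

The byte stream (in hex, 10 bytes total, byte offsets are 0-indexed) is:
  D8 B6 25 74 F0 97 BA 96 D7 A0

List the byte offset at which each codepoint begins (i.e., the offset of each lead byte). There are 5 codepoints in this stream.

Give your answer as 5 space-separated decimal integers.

Answer: 0 2 3 4 8

Derivation:
Byte[0]=D8: 2-byte lead, need 1 cont bytes. acc=0x18
Byte[1]=B6: continuation. acc=(acc<<6)|0x36=0x636
Completed: cp=U+0636 (starts at byte 0)
Byte[2]=25: 1-byte ASCII. cp=U+0025
Byte[3]=74: 1-byte ASCII. cp=U+0074
Byte[4]=F0: 4-byte lead, need 3 cont bytes. acc=0x0
Byte[5]=97: continuation. acc=(acc<<6)|0x17=0x17
Byte[6]=BA: continuation. acc=(acc<<6)|0x3A=0x5FA
Byte[7]=96: continuation. acc=(acc<<6)|0x16=0x17E96
Completed: cp=U+17E96 (starts at byte 4)
Byte[8]=D7: 2-byte lead, need 1 cont bytes. acc=0x17
Byte[9]=A0: continuation. acc=(acc<<6)|0x20=0x5E0
Completed: cp=U+05E0 (starts at byte 8)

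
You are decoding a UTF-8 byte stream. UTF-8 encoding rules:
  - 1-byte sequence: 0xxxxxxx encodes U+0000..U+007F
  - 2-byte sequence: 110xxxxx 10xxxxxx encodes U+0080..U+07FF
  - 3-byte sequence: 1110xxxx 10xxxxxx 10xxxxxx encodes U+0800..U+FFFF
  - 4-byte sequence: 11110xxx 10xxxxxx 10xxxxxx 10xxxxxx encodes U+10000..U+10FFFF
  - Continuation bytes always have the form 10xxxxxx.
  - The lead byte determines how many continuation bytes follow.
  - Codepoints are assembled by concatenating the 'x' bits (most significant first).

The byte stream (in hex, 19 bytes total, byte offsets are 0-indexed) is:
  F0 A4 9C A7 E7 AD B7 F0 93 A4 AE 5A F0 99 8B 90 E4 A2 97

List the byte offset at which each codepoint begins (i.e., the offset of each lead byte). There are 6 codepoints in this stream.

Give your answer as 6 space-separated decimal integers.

Answer: 0 4 7 11 12 16

Derivation:
Byte[0]=F0: 4-byte lead, need 3 cont bytes. acc=0x0
Byte[1]=A4: continuation. acc=(acc<<6)|0x24=0x24
Byte[2]=9C: continuation. acc=(acc<<6)|0x1C=0x91C
Byte[3]=A7: continuation. acc=(acc<<6)|0x27=0x24727
Completed: cp=U+24727 (starts at byte 0)
Byte[4]=E7: 3-byte lead, need 2 cont bytes. acc=0x7
Byte[5]=AD: continuation. acc=(acc<<6)|0x2D=0x1ED
Byte[6]=B7: continuation. acc=(acc<<6)|0x37=0x7B77
Completed: cp=U+7B77 (starts at byte 4)
Byte[7]=F0: 4-byte lead, need 3 cont bytes. acc=0x0
Byte[8]=93: continuation. acc=(acc<<6)|0x13=0x13
Byte[9]=A4: continuation. acc=(acc<<6)|0x24=0x4E4
Byte[10]=AE: continuation. acc=(acc<<6)|0x2E=0x1392E
Completed: cp=U+1392E (starts at byte 7)
Byte[11]=5A: 1-byte ASCII. cp=U+005A
Byte[12]=F0: 4-byte lead, need 3 cont bytes. acc=0x0
Byte[13]=99: continuation. acc=(acc<<6)|0x19=0x19
Byte[14]=8B: continuation. acc=(acc<<6)|0x0B=0x64B
Byte[15]=90: continuation. acc=(acc<<6)|0x10=0x192D0
Completed: cp=U+192D0 (starts at byte 12)
Byte[16]=E4: 3-byte lead, need 2 cont bytes. acc=0x4
Byte[17]=A2: continuation. acc=(acc<<6)|0x22=0x122
Byte[18]=97: continuation. acc=(acc<<6)|0x17=0x4897
Completed: cp=U+4897 (starts at byte 16)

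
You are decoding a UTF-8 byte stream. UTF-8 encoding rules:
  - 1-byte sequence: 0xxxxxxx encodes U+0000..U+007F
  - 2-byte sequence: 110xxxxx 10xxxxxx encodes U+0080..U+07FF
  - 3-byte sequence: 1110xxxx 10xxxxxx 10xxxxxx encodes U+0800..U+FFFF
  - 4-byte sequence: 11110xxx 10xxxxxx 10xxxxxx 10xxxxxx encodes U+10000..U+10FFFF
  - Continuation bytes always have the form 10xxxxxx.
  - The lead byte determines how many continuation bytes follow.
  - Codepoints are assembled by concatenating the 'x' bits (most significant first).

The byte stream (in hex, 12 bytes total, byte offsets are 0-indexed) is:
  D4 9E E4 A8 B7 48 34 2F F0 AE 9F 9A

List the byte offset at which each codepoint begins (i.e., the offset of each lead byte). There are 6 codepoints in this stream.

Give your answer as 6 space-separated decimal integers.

Answer: 0 2 5 6 7 8

Derivation:
Byte[0]=D4: 2-byte lead, need 1 cont bytes. acc=0x14
Byte[1]=9E: continuation. acc=(acc<<6)|0x1E=0x51E
Completed: cp=U+051E (starts at byte 0)
Byte[2]=E4: 3-byte lead, need 2 cont bytes. acc=0x4
Byte[3]=A8: continuation. acc=(acc<<6)|0x28=0x128
Byte[4]=B7: continuation. acc=(acc<<6)|0x37=0x4A37
Completed: cp=U+4A37 (starts at byte 2)
Byte[5]=48: 1-byte ASCII. cp=U+0048
Byte[6]=34: 1-byte ASCII. cp=U+0034
Byte[7]=2F: 1-byte ASCII. cp=U+002F
Byte[8]=F0: 4-byte lead, need 3 cont bytes. acc=0x0
Byte[9]=AE: continuation. acc=(acc<<6)|0x2E=0x2E
Byte[10]=9F: continuation. acc=(acc<<6)|0x1F=0xB9F
Byte[11]=9A: continuation. acc=(acc<<6)|0x1A=0x2E7DA
Completed: cp=U+2E7DA (starts at byte 8)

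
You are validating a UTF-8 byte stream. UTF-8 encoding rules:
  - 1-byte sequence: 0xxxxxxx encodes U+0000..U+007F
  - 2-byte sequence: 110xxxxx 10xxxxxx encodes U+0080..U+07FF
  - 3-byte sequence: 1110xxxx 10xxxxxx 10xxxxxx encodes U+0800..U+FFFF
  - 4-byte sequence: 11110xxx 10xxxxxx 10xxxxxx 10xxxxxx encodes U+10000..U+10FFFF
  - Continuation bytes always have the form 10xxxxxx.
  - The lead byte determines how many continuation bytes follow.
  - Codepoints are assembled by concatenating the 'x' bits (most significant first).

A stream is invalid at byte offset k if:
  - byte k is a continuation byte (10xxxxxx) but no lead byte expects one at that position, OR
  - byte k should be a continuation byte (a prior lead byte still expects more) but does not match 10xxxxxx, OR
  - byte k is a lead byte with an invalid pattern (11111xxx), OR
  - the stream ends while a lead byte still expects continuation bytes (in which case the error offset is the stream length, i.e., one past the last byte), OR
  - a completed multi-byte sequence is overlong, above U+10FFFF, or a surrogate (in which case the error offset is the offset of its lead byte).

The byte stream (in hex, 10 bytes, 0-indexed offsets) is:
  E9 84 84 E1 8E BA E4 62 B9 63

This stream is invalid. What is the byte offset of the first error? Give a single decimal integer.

Answer: 7

Derivation:
Byte[0]=E9: 3-byte lead, need 2 cont bytes. acc=0x9
Byte[1]=84: continuation. acc=(acc<<6)|0x04=0x244
Byte[2]=84: continuation. acc=(acc<<6)|0x04=0x9104
Completed: cp=U+9104 (starts at byte 0)
Byte[3]=E1: 3-byte lead, need 2 cont bytes. acc=0x1
Byte[4]=8E: continuation. acc=(acc<<6)|0x0E=0x4E
Byte[5]=BA: continuation. acc=(acc<<6)|0x3A=0x13BA
Completed: cp=U+13BA (starts at byte 3)
Byte[6]=E4: 3-byte lead, need 2 cont bytes. acc=0x4
Byte[7]=62: expected 10xxxxxx continuation. INVALID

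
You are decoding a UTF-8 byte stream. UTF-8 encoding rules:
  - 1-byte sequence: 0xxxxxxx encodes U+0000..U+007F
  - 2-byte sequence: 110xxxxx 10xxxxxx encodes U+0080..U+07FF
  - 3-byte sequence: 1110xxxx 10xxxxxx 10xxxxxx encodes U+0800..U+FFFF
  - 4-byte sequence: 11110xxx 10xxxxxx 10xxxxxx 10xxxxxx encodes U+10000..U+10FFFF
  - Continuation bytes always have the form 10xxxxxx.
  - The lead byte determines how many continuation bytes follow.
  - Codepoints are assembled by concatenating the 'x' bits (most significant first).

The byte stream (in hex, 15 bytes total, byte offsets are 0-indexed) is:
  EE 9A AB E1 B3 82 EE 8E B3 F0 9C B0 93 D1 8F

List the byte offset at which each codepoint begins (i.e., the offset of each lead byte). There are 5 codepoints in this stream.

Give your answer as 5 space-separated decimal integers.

Byte[0]=EE: 3-byte lead, need 2 cont bytes. acc=0xE
Byte[1]=9A: continuation. acc=(acc<<6)|0x1A=0x39A
Byte[2]=AB: continuation. acc=(acc<<6)|0x2B=0xE6AB
Completed: cp=U+E6AB (starts at byte 0)
Byte[3]=E1: 3-byte lead, need 2 cont bytes. acc=0x1
Byte[4]=B3: continuation. acc=(acc<<6)|0x33=0x73
Byte[5]=82: continuation. acc=(acc<<6)|0x02=0x1CC2
Completed: cp=U+1CC2 (starts at byte 3)
Byte[6]=EE: 3-byte lead, need 2 cont bytes. acc=0xE
Byte[7]=8E: continuation. acc=(acc<<6)|0x0E=0x38E
Byte[8]=B3: continuation. acc=(acc<<6)|0x33=0xE3B3
Completed: cp=U+E3B3 (starts at byte 6)
Byte[9]=F0: 4-byte lead, need 3 cont bytes. acc=0x0
Byte[10]=9C: continuation. acc=(acc<<6)|0x1C=0x1C
Byte[11]=B0: continuation. acc=(acc<<6)|0x30=0x730
Byte[12]=93: continuation. acc=(acc<<6)|0x13=0x1CC13
Completed: cp=U+1CC13 (starts at byte 9)
Byte[13]=D1: 2-byte lead, need 1 cont bytes. acc=0x11
Byte[14]=8F: continuation. acc=(acc<<6)|0x0F=0x44F
Completed: cp=U+044F (starts at byte 13)

Answer: 0 3 6 9 13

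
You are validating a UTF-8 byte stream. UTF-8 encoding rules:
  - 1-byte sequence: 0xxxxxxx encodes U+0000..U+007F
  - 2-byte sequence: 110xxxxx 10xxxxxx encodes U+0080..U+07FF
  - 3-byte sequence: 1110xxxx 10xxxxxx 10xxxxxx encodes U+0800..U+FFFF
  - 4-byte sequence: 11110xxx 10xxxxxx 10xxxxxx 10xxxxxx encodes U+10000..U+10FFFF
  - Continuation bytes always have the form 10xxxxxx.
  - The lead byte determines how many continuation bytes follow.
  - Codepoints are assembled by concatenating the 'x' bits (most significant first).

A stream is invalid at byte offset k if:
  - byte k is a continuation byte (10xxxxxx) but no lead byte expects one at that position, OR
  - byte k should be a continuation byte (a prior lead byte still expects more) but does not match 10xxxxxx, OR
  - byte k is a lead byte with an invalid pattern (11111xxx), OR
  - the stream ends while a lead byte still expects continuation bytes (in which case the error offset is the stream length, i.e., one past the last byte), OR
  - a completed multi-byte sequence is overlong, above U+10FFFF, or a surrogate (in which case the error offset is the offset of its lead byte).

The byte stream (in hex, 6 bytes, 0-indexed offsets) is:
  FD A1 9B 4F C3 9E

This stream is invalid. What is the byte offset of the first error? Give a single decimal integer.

Answer: 0

Derivation:
Byte[0]=FD: INVALID lead byte (not 0xxx/110x/1110/11110)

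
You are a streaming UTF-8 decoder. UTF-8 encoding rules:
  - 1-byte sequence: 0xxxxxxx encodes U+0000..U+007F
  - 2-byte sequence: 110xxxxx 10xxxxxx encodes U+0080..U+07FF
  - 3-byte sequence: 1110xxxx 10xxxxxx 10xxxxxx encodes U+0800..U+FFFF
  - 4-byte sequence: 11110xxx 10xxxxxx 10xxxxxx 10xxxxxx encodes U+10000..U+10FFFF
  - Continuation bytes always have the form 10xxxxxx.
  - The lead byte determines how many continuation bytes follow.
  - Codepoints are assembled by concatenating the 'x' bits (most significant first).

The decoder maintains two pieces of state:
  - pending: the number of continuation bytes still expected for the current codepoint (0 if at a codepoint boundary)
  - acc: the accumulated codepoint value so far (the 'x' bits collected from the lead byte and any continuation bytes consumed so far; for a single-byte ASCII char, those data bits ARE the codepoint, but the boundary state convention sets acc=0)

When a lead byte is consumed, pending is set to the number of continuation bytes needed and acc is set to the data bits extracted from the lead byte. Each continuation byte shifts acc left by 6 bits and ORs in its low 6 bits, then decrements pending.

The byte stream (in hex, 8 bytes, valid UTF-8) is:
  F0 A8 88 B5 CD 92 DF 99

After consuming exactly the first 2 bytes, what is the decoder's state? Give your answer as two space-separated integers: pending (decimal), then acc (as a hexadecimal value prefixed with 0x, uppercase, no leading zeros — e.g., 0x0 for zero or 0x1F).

Byte[0]=F0: 4-byte lead. pending=3, acc=0x0
Byte[1]=A8: continuation. acc=(acc<<6)|0x28=0x28, pending=2

Answer: 2 0x28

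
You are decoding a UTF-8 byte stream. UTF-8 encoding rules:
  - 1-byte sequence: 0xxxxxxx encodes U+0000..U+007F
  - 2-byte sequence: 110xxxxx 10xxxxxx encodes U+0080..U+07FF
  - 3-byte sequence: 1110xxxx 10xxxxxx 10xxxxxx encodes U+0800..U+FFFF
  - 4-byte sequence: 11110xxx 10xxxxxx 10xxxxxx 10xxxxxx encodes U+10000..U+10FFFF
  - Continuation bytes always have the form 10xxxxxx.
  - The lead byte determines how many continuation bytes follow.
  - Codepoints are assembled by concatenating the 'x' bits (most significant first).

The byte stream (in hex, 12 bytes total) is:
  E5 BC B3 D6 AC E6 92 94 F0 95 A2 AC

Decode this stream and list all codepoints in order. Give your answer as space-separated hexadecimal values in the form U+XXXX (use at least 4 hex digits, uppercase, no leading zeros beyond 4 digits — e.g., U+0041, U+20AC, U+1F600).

Answer: U+5F33 U+05AC U+6494 U+158AC

Derivation:
Byte[0]=E5: 3-byte lead, need 2 cont bytes. acc=0x5
Byte[1]=BC: continuation. acc=(acc<<6)|0x3C=0x17C
Byte[2]=B3: continuation. acc=(acc<<6)|0x33=0x5F33
Completed: cp=U+5F33 (starts at byte 0)
Byte[3]=D6: 2-byte lead, need 1 cont bytes. acc=0x16
Byte[4]=AC: continuation. acc=(acc<<6)|0x2C=0x5AC
Completed: cp=U+05AC (starts at byte 3)
Byte[5]=E6: 3-byte lead, need 2 cont bytes. acc=0x6
Byte[6]=92: continuation. acc=(acc<<6)|0x12=0x192
Byte[7]=94: continuation. acc=(acc<<6)|0x14=0x6494
Completed: cp=U+6494 (starts at byte 5)
Byte[8]=F0: 4-byte lead, need 3 cont bytes. acc=0x0
Byte[9]=95: continuation. acc=(acc<<6)|0x15=0x15
Byte[10]=A2: continuation. acc=(acc<<6)|0x22=0x562
Byte[11]=AC: continuation. acc=(acc<<6)|0x2C=0x158AC
Completed: cp=U+158AC (starts at byte 8)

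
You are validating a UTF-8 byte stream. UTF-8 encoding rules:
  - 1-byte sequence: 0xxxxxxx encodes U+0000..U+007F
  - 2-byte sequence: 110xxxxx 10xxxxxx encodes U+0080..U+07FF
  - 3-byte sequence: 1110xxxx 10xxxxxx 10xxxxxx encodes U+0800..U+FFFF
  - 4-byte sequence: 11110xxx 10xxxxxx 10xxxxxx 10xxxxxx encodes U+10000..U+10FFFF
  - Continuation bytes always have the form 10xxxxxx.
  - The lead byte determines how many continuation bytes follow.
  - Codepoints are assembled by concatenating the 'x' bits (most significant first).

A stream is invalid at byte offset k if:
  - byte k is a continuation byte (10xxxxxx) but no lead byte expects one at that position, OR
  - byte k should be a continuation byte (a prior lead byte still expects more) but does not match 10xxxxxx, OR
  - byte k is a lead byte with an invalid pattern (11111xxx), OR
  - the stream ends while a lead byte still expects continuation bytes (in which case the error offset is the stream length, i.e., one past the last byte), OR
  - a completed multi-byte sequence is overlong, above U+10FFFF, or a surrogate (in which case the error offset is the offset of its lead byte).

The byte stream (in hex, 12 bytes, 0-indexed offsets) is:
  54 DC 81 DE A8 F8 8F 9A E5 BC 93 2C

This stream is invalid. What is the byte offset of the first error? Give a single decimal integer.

Byte[0]=54: 1-byte ASCII. cp=U+0054
Byte[1]=DC: 2-byte lead, need 1 cont bytes. acc=0x1C
Byte[2]=81: continuation. acc=(acc<<6)|0x01=0x701
Completed: cp=U+0701 (starts at byte 1)
Byte[3]=DE: 2-byte lead, need 1 cont bytes. acc=0x1E
Byte[4]=A8: continuation. acc=(acc<<6)|0x28=0x7A8
Completed: cp=U+07A8 (starts at byte 3)
Byte[5]=F8: INVALID lead byte (not 0xxx/110x/1110/11110)

Answer: 5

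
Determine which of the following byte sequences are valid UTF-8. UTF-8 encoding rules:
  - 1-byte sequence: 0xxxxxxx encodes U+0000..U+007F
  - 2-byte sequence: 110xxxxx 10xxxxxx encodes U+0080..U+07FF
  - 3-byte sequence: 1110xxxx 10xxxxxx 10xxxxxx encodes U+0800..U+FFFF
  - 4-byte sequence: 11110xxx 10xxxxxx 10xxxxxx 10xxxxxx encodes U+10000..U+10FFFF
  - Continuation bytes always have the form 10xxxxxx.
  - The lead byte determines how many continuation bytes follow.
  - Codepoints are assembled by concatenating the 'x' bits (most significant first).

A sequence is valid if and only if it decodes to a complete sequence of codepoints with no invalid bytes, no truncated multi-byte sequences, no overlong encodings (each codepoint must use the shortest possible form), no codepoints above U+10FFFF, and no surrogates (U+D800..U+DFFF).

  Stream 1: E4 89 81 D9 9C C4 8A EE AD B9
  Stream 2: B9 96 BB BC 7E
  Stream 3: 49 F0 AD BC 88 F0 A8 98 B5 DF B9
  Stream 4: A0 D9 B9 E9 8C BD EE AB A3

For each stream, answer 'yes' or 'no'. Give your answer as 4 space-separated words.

Answer: yes no yes no

Derivation:
Stream 1: decodes cleanly. VALID
Stream 2: error at byte offset 0. INVALID
Stream 3: decodes cleanly. VALID
Stream 4: error at byte offset 0. INVALID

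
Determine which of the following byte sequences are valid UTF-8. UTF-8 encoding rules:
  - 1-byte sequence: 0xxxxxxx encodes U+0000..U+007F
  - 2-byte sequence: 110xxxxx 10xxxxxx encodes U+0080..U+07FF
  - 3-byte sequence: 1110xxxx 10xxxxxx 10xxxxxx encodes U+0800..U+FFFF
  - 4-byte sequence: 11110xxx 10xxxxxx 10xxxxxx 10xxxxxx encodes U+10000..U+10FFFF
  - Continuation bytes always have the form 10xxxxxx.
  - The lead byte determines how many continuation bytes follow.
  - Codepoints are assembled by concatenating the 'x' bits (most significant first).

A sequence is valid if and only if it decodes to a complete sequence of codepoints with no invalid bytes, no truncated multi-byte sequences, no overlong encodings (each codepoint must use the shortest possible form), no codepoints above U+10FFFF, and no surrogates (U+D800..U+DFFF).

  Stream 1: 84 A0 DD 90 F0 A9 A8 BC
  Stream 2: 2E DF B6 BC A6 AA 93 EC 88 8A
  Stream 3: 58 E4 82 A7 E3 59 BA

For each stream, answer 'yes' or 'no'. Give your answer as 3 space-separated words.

Stream 1: error at byte offset 0. INVALID
Stream 2: error at byte offset 3. INVALID
Stream 3: error at byte offset 5. INVALID

Answer: no no no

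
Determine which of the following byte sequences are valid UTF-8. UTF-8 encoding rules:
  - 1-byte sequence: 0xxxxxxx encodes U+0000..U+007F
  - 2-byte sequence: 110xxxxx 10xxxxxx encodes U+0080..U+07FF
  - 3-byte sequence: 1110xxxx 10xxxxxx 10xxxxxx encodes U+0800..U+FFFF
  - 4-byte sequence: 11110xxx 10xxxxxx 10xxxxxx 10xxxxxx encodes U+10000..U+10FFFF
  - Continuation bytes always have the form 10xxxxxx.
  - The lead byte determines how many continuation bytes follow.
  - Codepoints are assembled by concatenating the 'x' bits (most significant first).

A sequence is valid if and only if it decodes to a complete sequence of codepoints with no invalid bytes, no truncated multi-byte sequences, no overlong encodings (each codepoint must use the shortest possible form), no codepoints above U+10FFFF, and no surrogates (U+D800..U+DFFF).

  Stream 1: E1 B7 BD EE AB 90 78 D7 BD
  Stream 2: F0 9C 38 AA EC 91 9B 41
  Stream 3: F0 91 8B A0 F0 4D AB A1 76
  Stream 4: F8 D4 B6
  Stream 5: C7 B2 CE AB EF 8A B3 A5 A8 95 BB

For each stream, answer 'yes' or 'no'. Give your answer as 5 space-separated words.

Stream 1: decodes cleanly. VALID
Stream 2: error at byte offset 2. INVALID
Stream 3: error at byte offset 5. INVALID
Stream 4: error at byte offset 0. INVALID
Stream 5: error at byte offset 7. INVALID

Answer: yes no no no no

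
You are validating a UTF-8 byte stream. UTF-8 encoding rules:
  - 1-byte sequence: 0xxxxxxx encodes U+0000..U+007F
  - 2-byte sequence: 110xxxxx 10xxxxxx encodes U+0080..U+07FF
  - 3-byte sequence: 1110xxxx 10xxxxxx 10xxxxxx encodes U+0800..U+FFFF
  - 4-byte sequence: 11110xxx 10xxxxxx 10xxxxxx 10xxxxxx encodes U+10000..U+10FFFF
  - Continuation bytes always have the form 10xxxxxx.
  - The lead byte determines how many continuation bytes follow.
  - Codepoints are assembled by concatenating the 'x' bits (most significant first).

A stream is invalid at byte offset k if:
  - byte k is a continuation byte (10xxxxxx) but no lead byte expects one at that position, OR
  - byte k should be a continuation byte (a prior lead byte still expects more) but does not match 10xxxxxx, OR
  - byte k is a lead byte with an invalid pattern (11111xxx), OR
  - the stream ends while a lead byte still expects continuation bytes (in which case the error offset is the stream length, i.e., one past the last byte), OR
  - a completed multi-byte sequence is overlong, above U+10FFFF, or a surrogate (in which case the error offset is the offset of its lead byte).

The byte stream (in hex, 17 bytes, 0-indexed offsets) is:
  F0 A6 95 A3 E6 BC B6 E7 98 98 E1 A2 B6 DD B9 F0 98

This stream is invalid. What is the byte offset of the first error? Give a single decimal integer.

Answer: 17

Derivation:
Byte[0]=F0: 4-byte lead, need 3 cont bytes. acc=0x0
Byte[1]=A6: continuation. acc=(acc<<6)|0x26=0x26
Byte[2]=95: continuation. acc=(acc<<6)|0x15=0x995
Byte[3]=A3: continuation. acc=(acc<<6)|0x23=0x26563
Completed: cp=U+26563 (starts at byte 0)
Byte[4]=E6: 3-byte lead, need 2 cont bytes. acc=0x6
Byte[5]=BC: continuation. acc=(acc<<6)|0x3C=0x1BC
Byte[6]=B6: continuation. acc=(acc<<6)|0x36=0x6F36
Completed: cp=U+6F36 (starts at byte 4)
Byte[7]=E7: 3-byte lead, need 2 cont bytes. acc=0x7
Byte[8]=98: continuation. acc=(acc<<6)|0x18=0x1D8
Byte[9]=98: continuation. acc=(acc<<6)|0x18=0x7618
Completed: cp=U+7618 (starts at byte 7)
Byte[10]=E1: 3-byte lead, need 2 cont bytes. acc=0x1
Byte[11]=A2: continuation. acc=(acc<<6)|0x22=0x62
Byte[12]=B6: continuation. acc=(acc<<6)|0x36=0x18B6
Completed: cp=U+18B6 (starts at byte 10)
Byte[13]=DD: 2-byte lead, need 1 cont bytes. acc=0x1D
Byte[14]=B9: continuation. acc=(acc<<6)|0x39=0x779
Completed: cp=U+0779 (starts at byte 13)
Byte[15]=F0: 4-byte lead, need 3 cont bytes. acc=0x0
Byte[16]=98: continuation. acc=(acc<<6)|0x18=0x18
Byte[17]: stream ended, expected continuation. INVALID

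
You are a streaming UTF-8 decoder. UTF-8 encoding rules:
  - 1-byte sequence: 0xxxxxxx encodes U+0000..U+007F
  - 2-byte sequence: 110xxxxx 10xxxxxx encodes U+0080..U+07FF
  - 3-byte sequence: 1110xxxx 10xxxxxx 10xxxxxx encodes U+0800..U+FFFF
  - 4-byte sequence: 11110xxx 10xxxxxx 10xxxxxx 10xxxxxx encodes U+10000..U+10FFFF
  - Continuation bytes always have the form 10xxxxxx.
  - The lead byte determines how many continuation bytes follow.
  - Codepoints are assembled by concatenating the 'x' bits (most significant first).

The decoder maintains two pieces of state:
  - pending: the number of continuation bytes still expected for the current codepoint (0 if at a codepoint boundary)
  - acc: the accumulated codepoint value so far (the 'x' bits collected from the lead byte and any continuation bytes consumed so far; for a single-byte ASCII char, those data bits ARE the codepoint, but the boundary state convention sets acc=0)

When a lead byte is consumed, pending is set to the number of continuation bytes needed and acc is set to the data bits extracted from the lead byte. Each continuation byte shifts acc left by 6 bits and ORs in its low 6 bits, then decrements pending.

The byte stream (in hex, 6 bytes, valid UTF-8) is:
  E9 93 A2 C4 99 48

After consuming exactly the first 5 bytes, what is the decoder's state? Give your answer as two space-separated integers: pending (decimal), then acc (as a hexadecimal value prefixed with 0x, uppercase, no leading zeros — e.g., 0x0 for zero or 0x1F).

Answer: 0 0x119

Derivation:
Byte[0]=E9: 3-byte lead. pending=2, acc=0x9
Byte[1]=93: continuation. acc=(acc<<6)|0x13=0x253, pending=1
Byte[2]=A2: continuation. acc=(acc<<6)|0x22=0x94E2, pending=0
Byte[3]=C4: 2-byte lead. pending=1, acc=0x4
Byte[4]=99: continuation. acc=(acc<<6)|0x19=0x119, pending=0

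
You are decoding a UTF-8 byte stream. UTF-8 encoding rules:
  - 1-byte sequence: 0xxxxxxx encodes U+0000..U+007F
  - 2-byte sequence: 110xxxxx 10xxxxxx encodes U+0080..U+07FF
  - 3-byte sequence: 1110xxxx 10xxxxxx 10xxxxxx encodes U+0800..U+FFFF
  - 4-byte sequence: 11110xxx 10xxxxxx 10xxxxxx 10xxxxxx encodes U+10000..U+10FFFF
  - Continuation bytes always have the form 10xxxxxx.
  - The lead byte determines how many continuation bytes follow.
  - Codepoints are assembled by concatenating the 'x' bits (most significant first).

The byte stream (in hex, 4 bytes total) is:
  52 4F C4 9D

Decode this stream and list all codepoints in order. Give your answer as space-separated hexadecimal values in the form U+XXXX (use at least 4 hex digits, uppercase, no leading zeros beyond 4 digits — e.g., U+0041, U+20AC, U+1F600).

Byte[0]=52: 1-byte ASCII. cp=U+0052
Byte[1]=4F: 1-byte ASCII. cp=U+004F
Byte[2]=C4: 2-byte lead, need 1 cont bytes. acc=0x4
Byte[3]=9D: continuation. acc=(acc<<6)|0x1D=0x11D
Completed: cp=U+011D (starts at byte 2)

Answer: U+0052 U+004F U+011D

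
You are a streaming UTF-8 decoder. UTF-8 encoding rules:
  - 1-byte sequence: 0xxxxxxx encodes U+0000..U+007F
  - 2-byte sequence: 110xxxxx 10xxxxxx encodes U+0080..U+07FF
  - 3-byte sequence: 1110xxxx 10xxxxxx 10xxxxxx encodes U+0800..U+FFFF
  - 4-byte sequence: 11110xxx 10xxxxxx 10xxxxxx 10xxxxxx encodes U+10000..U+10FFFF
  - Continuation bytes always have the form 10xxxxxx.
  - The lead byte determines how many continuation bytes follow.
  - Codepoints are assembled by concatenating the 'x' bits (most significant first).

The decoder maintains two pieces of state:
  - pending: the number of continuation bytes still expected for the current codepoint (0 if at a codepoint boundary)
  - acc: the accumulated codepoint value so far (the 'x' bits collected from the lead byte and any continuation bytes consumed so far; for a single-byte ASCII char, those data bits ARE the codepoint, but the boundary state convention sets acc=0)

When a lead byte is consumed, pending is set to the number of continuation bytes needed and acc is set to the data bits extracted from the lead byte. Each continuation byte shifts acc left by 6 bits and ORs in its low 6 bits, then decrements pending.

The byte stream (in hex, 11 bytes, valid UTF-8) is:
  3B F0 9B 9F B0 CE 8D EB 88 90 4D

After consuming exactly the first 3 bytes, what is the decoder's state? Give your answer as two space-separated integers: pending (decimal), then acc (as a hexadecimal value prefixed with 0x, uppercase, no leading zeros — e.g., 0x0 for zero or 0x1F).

Byte[0]=3B: 1-byte. pending=0, acc=0x0
Byte[1]=F0: 4-byte lead. pending=3, acc=0x0
Byte[2]=9B: continuation. acc=(acc<<6)|0x1B=0x1B, pending=2

Answer: 2 0x1B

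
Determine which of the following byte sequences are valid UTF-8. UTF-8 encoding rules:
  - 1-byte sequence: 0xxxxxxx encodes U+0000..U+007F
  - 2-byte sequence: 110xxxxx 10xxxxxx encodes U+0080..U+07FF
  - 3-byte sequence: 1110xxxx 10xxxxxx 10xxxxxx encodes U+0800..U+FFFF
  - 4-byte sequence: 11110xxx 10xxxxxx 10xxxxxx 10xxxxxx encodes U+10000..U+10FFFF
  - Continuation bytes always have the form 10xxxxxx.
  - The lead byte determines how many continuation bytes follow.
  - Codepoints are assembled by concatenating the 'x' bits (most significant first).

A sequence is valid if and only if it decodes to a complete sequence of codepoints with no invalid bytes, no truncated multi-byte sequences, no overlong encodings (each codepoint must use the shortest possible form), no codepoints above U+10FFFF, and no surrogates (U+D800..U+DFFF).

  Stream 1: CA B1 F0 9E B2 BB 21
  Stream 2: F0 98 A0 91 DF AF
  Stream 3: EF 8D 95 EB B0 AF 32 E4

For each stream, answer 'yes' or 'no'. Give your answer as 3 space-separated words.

Answer: yes yes no

Derivation:
Stream 1: decodes cleanly. VALID
Stream 2: decodes cleanly. VALID
Stream 3: error at byte offset 8. INVALID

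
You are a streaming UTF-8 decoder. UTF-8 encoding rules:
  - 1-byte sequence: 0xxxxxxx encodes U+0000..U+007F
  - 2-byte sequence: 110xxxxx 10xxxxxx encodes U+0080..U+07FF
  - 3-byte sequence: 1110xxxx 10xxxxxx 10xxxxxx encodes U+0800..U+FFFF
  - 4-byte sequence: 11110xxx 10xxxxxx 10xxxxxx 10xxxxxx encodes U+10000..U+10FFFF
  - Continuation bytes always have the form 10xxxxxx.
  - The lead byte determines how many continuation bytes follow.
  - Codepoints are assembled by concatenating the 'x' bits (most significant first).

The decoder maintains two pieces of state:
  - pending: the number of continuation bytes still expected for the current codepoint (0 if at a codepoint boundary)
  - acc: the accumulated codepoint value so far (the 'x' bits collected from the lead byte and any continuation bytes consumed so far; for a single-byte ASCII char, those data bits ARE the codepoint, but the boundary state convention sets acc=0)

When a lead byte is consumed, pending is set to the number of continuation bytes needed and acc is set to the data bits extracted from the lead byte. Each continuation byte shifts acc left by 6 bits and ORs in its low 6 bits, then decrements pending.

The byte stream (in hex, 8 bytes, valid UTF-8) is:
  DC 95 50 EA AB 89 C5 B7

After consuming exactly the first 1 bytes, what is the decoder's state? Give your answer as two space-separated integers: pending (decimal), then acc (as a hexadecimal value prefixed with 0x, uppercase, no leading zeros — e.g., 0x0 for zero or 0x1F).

Byte[0]=DC: 2-byte lead. pending=1, acc=0x1C

Answer: 1 0x1C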